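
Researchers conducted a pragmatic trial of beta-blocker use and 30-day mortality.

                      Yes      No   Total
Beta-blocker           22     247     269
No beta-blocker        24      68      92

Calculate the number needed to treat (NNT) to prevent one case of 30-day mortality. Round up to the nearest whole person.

Risk in treated group = 22/269 = 0.08178; risk in control = 24/92 = 0.26087.
Absolute risk reduction = 0.26087 − 0.08178 = 0.17909
NNT = 1 / ARR = 1 / 0.17909 = 5.584 → round up → 6

6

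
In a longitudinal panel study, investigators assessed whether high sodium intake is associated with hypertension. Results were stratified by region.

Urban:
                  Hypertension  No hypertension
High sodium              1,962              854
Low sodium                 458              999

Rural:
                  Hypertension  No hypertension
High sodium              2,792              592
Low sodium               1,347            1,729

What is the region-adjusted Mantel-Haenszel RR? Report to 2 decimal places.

RR_MH = Σ(aᵢ·n₀ᵢ/nᵢ) / Σ(cᵢ·n₁ᵢ/nᵢ), with n₁ᵢ = aᵢ+bᵢ (exposed), n₀ᵢ = cᵢ+dᵢ (unexposed), nᵢ = n₁ᵢ+n₀ᵢ.
Stratum 1 (Urban): n₁ = 2816, n₀ = 1457, n = 4273; a·n₀/n = 1962·1457/4273 = 668.9993; c·n₁/n = 458·2816/4273 = 301.8320
Stratum 2 (Rural): n₁ = 3384, n₀ = 3076, n = 6460; a·n₀/n = 2792·3076/6460 = 1329.4415; c·n₁/n = 1347·3384/6460 = 705.6111
RR_MH = (668.9993 + 1329.4415) / (301.8320 + 705.6111) = 1998.4408 / 1007.4431 = 1.98368

1.98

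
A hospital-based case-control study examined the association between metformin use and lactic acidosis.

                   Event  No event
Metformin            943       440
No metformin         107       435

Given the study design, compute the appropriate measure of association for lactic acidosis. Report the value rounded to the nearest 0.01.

8.71

Cells: a = 943, b = 440, c = 107, d = 435.
This is a hospital-based case-control study: participants were sampled on outcome status, so risks in the source population cannot be estimated directly — relative risk is not valid here. The odds ratio is the appropriate measure.
OR = (a·d)/(b·c) = (943 × 435) / (440 × 107) = 410205 / 47080 = 8.71294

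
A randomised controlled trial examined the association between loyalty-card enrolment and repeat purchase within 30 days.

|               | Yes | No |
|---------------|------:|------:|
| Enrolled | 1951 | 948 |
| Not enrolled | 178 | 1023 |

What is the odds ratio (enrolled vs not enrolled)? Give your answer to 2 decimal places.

Cells: a = 1951, b = 948, c = 178, d = 1023.
OR = (a·d)/(b·c) = (1951 × 1023) / (948 × 178) = 1995873 / 168744 = 11.82782
The odds of repeat purchase within 30 days are about 11.83 times as high in the enrolled group.

11.83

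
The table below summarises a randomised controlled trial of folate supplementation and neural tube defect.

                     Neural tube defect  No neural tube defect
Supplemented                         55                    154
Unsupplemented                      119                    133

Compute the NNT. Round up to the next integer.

5

Risk in treated group = 55/209 = 0.26316; risk in control = 119/252 = 0.47222.
Absolute risk reduction = 0.47222 − 0.26316 = 0.20906
NNT = 1 / ARR = 1 / 0.20906 = 4.783 → round up → 5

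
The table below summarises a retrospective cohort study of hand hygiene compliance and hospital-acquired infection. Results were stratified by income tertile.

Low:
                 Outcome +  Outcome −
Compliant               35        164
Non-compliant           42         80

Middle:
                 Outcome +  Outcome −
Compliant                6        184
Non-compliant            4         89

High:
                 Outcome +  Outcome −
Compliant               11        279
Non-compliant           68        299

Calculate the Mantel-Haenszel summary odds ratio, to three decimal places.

0.295

OR_MH = Σ(aᵢdᵢ/nᵢ) / Σ(bᵢcᵢ/nᵢ), where nᵢ is the stratum total.
Stratum 1 (Low): n = 321; a·d/n = 35·80/321 = 8.7227; b·c/n = 164·42/321 = 21.4579
Stratum 2 (Middle): n = 283; a·d/n = 6·89/283 = 1.8869; b·c/n = 184·4/283 = 2.6007
Stratum 3 (High): n = 657; a·d/n = 11·299/657 = 5.0061; b·c/n = 279·68/657 = 28.8767
OR_MH = (8.7227 + 1.8869 + 5.0061) / (21.4579 + 2.6007 + 28.8767) = 15.6158 / 52.9354 = 0.29500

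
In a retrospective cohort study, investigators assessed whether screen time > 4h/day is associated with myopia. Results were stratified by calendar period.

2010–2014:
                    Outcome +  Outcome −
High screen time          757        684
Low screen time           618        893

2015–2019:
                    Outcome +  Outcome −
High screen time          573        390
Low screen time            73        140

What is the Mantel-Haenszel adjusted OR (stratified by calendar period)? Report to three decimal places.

1.775

OR_MH = Σ(aᵢdᵢ/nᵢ) / Σ(bᵢcᵢ/nᵢ), where nᵢ is the stratum total.
Stratum 1 (2010–2014): n = 2952; a·d/n = 757·893/2952 = 228.9976; b·c/n = 684·618/2952 = 143.1951
Stratum 2 (2015–2019): n = 1176; a·d/n = 573·140/1176 = 68.2143; b·c/n = 390·73/1176 = 24.2092
OR_MH = (228.9976 + 68.2143) / (143.1951 + 24.2092) = 297.2119 / 167.4043 = 1.77541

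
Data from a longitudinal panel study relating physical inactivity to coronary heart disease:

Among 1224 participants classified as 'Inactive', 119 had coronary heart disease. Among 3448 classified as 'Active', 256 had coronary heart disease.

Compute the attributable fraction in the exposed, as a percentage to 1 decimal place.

23.6

From the description: a = 119, b = 1105, c = 256, d = 3192.
Risk in exposed = 119/1224 = 0.09722; risk in unexposed = 256/3448 = 0.07425.
RR = 0.09722/0.07425 = 1.30946
AR% = (RR − 1)/RR × 100 = (1.30946 − 1)/1.30946 × 100 = 23.6327%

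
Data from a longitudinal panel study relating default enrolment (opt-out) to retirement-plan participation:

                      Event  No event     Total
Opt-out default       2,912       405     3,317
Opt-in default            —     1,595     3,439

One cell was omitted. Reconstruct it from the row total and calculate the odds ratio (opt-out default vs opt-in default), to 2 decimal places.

6.22

The missing cell is in the unexposed row: 3439 − 1595 = 1844.
So a = 2912, b = 405, c = 1844, d = 1595.
OR = (a·d)/(b·c) = (2912 × 1595) / (405 × 1844) = 4644640 / 746820 = 6.21922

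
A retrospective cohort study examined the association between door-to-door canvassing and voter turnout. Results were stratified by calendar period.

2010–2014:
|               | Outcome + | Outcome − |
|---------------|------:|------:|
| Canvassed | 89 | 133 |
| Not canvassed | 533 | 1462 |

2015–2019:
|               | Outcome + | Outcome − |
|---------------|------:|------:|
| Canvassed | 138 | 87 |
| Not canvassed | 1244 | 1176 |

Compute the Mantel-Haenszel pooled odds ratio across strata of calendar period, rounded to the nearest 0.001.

OR_MH = Σ(aᵢdᵢ/nᵢ) / Σ(bᵢcᵢ/nᵢ), where nᵢ is the stratum total.
Stratum 1 (2010–2014): n = 2217; a·d/n = 89·1462/2217 = 58.6910; b·c/n = 133·533/2217 = 31.9752
Stratum 2 (2015–2019): n = 2645; a·d/n = 138·1176/2645 = 61.3565; b·c/n = 87·1244/2645 = 40.9180
OR_MH = (58.6910 + 61.3565) / (31.9752 + 40.9180) = 120.0475 / 72.8932 = 1.64690

1.647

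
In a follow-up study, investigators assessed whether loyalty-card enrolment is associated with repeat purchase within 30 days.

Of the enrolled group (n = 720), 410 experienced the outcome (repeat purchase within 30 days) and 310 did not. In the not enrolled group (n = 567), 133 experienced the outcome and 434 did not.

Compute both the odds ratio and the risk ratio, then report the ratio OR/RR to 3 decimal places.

From the description: a = 410, b = 310, c = 133, d = 434.
OR = (410·434)/(310·133) = 177940/41230 = 4.31579
Risk in exposed = 410/720 = 0.56944; risk in unexposed = 133/567 = 0.23457; RR = 2.42763
OR/RR = 4.31579 / 2.42763 = 1.77778
The outcome is not rare, so the OR lies further from 1 than the RR.

1.778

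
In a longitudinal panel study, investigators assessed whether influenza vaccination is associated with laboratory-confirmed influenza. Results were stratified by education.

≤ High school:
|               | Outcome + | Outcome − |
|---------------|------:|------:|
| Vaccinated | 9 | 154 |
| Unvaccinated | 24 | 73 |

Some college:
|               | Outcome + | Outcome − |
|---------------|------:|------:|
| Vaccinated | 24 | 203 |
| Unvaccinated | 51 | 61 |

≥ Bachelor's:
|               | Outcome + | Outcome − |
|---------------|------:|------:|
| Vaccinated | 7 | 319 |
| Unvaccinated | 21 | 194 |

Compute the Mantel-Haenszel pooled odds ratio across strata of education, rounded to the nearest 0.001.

0.164

OR_MH = Σ(aᵢdᵢ/nᵢ) / Σ(bᵢcᵢ/nᵢ), where nᵢ is the stratum total.
Stratum 1 (≤ High school): n = 260; a·d/n = 9·73/260 = 2.5269; b·c/n = 154·24/260 = 14.2154
Stratum 2 (Some college): n = 339; a·d/n = 24·61/339 = 4.3186; b·c/n = 203·51/339 = 30.5398
Stratum 3 (≥ Bachelor's): n = 541; a·d/n = 7·194/541 = 2.5102; b·c/n = 319·21/541 = 12.3826
OR_MH = (2.5269 + 4.3186 + 2.5102) / (14.2154 + 30.5398 + 12.3826) = 9.3557 / 57.1378 = 0.16374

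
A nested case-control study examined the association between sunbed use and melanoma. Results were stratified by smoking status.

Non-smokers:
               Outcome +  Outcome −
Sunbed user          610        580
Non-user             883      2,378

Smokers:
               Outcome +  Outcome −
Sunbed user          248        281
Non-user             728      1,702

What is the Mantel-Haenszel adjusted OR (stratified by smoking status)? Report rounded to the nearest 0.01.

OR_MH = Σ(aᵢdᵢ/nᵢ) / Σ(bᵢcᵢ/nᵢ), where nᵢ is the stratum total.
Stratum 1 (Non-smokers): n = 4451; a·d/n = 610·2378/4451 = 325.8998; b·c/n = 580·883/4451 = 115.0618
Stratum 2 (Smokers): n = 2959; a·d/n = 248·1702/2959 = 142.6482; b·c/n = 281·728/2959 = 69.1342
OR_MH = (325.8998 + 142.6482) / (115.0618 + 69.1342) = 468.5480 / 184.1960 = 2.54375

2.54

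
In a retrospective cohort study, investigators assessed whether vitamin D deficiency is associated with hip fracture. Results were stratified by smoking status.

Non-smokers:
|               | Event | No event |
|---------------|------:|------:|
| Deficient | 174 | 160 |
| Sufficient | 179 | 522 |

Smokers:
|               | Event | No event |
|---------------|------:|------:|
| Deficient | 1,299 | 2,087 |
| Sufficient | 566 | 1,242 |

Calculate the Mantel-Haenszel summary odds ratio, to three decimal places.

1.562

OR_MH = Σ(aᵢdᵢ/nᵢ) / Σ(bᵢcᵢ/nᵢ), where nᵢ is the stratum total.
Stratum 1 (Non-smokers): n = 1035; a·d/n = 174·522/1035 = 87.7565; b·c/n = 160·179/1035 = 27.6715
Stratum 2 (Smokers): n = 5194; a·d/n = 1299·1242/5194 = 310.6196; b·c/n = 2087·566/5194 = 227.4243
OR_MH = (87.7565 + 310.6196) / (27.6715 + 227.4243) = 398.3761 / 255.0958 = 1.56167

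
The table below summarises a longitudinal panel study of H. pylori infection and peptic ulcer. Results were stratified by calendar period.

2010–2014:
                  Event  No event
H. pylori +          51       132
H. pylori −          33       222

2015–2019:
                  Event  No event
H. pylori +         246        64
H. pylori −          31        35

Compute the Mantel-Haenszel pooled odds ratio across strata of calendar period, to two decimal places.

OR_MH = Σ(aᵢdᵢ/nᵢ) / Σ(bᵢcᵢ/nᵢ), where nᵢ is the stratum total.
Stratum 1 (2010–2014): n = 438; a·d/n = 51·222/438 = 25.8493; b·c/n = 132·33/438 = 9.9452
Stratum 2 (2015–2019): n = 376; a·d/n = 246·35/376 = 22.8989; b·c/n = 64·31/376 = 5.2766
OR_MH = (25.8493 + 22.8989) / (9.9452 + 5.2766) = 48.7483 / 15.2218 = 3.20253

3.20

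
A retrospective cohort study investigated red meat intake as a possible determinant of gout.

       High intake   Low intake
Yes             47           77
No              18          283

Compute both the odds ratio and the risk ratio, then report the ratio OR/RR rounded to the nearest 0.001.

2.839

Reading the table with exposure as columns: a = 47 (High intake, case), b = 18 (High intake, non-case), c = 77 (Low intake, case), d = 283.
OR = (47·283)/(18·77) = 13301/1386 = 9.59668
Risk in exposed = 47/65 = 0.72308; risk in unexposed = 77/360 = 0.21389; RR = 3.38062
OR/RR = 9.59668 / 3.38062 = 2.83873
The outcome is not rare, so the OR lies further from 1 than the RR.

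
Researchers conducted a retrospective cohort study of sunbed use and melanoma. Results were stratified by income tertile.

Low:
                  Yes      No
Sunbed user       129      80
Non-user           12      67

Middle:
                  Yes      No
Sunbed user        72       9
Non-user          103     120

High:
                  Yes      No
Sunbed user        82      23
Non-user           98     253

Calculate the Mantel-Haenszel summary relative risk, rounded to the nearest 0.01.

2.58

RR_MH = Σ(aᵢ·n₀ᵢ/nᵢ) / Σ(cᵢ·n₁ᵢ/nᵢ), with n₁ᵢ = aᵢ+bᵢ (exposed), n₀ᵢ = cᵢ+dᵢ (unexposed), nᵢ = n₁ᵢ+n₀ᵢ.
Stratum 1 (Low): n₁ = 209, n₀ = 79, n = 288; a·n₀/n = 129·79/288 = 35.3854; c·n₁/n = 12·209/288 = 8.7083
Stratum 2 (Middle): n₁ = 81, n₀ = 223, n = 304; a·n₀/n = 72·223/304 = 52.8158; c·n₁/n = 103·81/304 = 27.4441
Stratum 3 (High): n₁ = 105, n₀ = 351, n = 456; a·n₀/n = 82·351/456 = 63.1184; c·n₁/n = 98·105/456 = 22.5658
RR_MH = (35.3854 + 52.8158 + 63.1184) / (8.7083 + 27.4441 + 22.5658) = 151.3196 / 58.7182 = 2.57705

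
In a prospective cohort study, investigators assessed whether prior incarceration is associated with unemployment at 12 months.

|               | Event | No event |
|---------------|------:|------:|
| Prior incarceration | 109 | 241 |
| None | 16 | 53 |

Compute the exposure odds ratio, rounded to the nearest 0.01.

Cells: a = 109, b = 241, c = 16, d = 53.
OR = (a·d)/(b·c) = (109 × 53) / (241 × 16) = 5777 / 3856 = 1.49818
The odds of unemployment at 12 months are about 1.50 times as high in the prior incarceration group.

1.50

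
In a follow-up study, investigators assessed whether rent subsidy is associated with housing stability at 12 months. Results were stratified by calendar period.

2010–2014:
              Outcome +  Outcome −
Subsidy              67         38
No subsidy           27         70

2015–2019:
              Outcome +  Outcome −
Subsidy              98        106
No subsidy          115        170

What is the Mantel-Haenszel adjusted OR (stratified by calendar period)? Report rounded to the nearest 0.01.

OR_MH = Σ(aᵢdᵢ/nᵢ) / Σ(bᵢcᵢ/nᵢ), where nᵢ is the stratum total.
Stratum 1 (2010–2014): n = 202; a·d/n = 67·70/202 = 23.2178; b·c/n = 38·27/202 = 5.0792
Stratum 2 (2015–2019): n = 489; a·d/n = 98·170/489 = 34.0695; b·c/n = 106·115/489 = 24.9284
OR_MH = (23.2178 + 34.0695) / (5.0792 + 24.9284) = 57.2874 / 30.0076 = 1.90909

1.91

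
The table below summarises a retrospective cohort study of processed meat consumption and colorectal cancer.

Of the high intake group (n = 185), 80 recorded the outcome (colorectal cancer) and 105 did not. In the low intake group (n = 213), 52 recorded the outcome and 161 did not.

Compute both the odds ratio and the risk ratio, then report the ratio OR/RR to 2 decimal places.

From the description: a = 80, b = 105, c = 52, d = 161.
OR = (80·161)/(105·52) = 12880/5460 = 2.35897
Risk in exposed = 80/185 = 0.43243; risk in unexposed = 52/213 = 0.24413; RR = 1.77131
OR/RR = 2.35897 / 1.77131 = 1.33177
The outcome is not rare, so the OR lies further from 1 than the RR.

1.33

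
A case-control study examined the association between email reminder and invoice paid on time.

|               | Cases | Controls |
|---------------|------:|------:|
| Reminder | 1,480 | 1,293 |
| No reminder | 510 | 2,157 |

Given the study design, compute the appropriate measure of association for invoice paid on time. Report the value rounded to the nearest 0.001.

4.841

Cells: a = 1480, b = 1293, c = 510, d = 2157.
This is a case-control study: participants were sampled on outcome status, so risks in the source population cannot be estimated directly — relative risk is not valid here. The odds ratio is the appropriate measure.
OR = (a·d)/(b·c) = (1480 × 2157) / (1293 × 510) = 3192360 / 659430 = 4.84109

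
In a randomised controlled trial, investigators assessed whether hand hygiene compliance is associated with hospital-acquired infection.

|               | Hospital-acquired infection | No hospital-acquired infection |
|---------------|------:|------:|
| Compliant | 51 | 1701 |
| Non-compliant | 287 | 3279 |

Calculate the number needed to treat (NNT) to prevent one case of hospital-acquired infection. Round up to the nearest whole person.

Risk in treated group = 51/1752 = 0.02911; risk in control = 287/3566 = 0.08048.
Absolute risk reduction = 0.08048 − 0.02911 = 0.05137
NNT = 1 / ARR = 1 / 0.05137 = 19.466 → round up → 20

20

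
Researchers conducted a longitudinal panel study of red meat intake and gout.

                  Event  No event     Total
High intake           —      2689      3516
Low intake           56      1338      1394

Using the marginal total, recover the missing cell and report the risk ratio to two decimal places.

The missing cell is in the exposed row: 3516 − 2689 = 827.
So a = 827, b = 2689, c = 56, d = 1338.
RR = [a/(a+b)] / [c/(c+d)] = (827/3516) / (56/1394) = 0.23521/0.04017 = 5.85506

5.86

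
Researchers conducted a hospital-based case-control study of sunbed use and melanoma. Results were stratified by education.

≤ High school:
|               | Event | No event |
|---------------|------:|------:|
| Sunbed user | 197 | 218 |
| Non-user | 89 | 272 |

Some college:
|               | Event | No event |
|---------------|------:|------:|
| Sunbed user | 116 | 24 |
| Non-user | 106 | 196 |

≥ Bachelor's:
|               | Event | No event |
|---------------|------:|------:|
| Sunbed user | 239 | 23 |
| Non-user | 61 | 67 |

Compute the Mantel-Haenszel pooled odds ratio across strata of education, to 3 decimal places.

4.702

OR_MH = Σ(aᵢdᵢ/nᵢ) / Σ(bᵢcᵢ/nᵢ), where nᵢ is the stratum total.
Stratum 1 (≤ High school): n = 776; a·d/n = 197·272/776 = 69.0515; b·c/n = 218·89/776 = 25.0026
Stratum 2 (Some college): n = 442; a·d/n = 116·196/442 = 51.4389; b·c/n = 24·106/442 = 5.7557
Stratum 3 (≥ Bachelor's): n = 390; a·d/n = 239·67/390 = 41.0590; b·c/n = 23·61/390 = 3.5974
OR_MH = (69.0515 + 51.4389 + 41.0590) / (25.0026 + 5.7557 + 3.5974) = 161.5494 / 34.3557 = 4.70226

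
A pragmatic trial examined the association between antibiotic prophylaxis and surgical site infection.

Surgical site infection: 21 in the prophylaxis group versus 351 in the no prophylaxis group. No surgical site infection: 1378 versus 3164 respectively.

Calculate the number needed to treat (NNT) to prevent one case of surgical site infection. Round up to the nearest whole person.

12

Risk in treated group = 21/1399 = 0.01501; risk in control = 351/3515 = 0.09986.
Absolute risk reduction = 0.09986 − 0.01501 = 0.08485
NNT = 1 / ARR = 1 / 0.08485 = 11.786 → round up → 12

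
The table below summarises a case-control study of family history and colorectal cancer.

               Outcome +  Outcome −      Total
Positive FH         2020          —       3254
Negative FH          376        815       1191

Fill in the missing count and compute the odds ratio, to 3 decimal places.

3.548

The missing cell is in the exposed row: 3254 − 2020 = 1234.
So a = 2020, b = 1234, c = 376, d = 815.
OR = (a·d)/(b·c) = (2020 × 815) / (1234 × 376) = 1646300 / 463984 = 3.54818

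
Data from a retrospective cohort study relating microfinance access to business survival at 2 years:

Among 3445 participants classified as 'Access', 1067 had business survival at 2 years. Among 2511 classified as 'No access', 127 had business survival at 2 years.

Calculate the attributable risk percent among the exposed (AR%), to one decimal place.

From the description: a = 1067, b = 2378, c = 127, d = 2384.
Risk in exposed = 1067/3445 = 0.30972; risk in unexposed = 127/2511 = 0.05058.
RR = 0.30972/0.05058 = 6.12376
AR% = (RR − 1)/RR × 100 = (6.12376 − 1)/6.12376 × 100 = 83.6702%

83.7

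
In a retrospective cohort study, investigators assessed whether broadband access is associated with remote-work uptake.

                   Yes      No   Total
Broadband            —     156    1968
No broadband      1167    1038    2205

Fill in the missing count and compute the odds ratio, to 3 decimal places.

10.331

The missing cell is in the exposed row: 1968 − 156 = 1812.
So a = 1812, b = 156, c = 1167, d = 1038.
OR = (a·d)/(b·c) = (1812 × 1038) / (156 × 1167) = 1880856 / 182052 = 10.33142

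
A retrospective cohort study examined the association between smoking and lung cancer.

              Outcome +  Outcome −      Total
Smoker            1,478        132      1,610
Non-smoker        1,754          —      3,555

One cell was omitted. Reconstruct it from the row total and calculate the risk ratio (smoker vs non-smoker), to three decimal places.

The missing cell is in the unexposed row: 3555 − 1754 = 1801.
So a = 1478, b = 132, c = 1754, d = 1801.
RR = [a/(a+b)] / [c/(c+d)] = (1478/1610) / (1754/3555) = 0.91801/0.49339 = 1.86062

1.861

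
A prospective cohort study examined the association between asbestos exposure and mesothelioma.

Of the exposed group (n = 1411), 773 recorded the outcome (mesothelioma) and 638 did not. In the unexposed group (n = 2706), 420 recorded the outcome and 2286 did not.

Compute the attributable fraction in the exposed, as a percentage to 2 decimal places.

71.67

From the description: a = 773, b = 638, c = 420, d = 2286.
Risk in exposed = 773/1411 = 0.54784; risk in unexposed = 420/2706 = 0.15521.
RR = 0.54784/0.15521 = 3.52964
AR% = (RR − 1)/RR × 100 = (3.52964 − 1)/3.52964 × 100 = 71.6685%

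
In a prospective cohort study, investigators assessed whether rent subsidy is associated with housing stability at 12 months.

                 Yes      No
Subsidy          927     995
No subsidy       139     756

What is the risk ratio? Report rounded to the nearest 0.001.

Cells: a = 927, b = 995, c = 139, d = 756.
Risk in exposed = 927/1922 = 0.48231; risk in unexposed = 139/895 = 0.15531.
RR = 0.48231 / 0.15531 = 3.10552
The risk among the exposed is 3.11 times that among the unexposed.

3.106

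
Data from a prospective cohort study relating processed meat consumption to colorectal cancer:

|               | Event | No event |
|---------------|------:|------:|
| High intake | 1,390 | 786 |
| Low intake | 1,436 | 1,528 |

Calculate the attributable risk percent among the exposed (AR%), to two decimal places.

Cells: a = 1390, b = 786, c = 1436, d = 1528.
Risk in exposed = 1390/2176 = 0.63879; risk in unexposed = 1436/2964 = 0.48448.
RR = 0.63879/0.48448 = 1.31850
AR% = (RR − 1)/RR × 100 = (1.31850 − 1)/1.31850 × 100 = 24.1562%

24.16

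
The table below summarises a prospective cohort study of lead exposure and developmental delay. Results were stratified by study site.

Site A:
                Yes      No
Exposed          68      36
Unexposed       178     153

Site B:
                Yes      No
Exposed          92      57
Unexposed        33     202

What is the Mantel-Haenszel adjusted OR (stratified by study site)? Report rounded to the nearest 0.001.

OR_MH = Σ(aᵢdᵢ/nᵢ) / Σ(bᵢcᵢ/nᵢ), where nᵢ is the stratum total.
Stratum 1 (Site A): n = 435; a·d/n = 68·153/435 = 23.9172; b·c/n = 36·178/435 = 14.7310
Stratum 2 (Site B): n = 384; a·d/n = 92·202/384 = 48.3958; b·c/n = 57·33/384 = 4.8984
OR_MH = (23.9172 + 48.3958) / (14.7310 + 4.8984) = 72.3131 / 19.6295 = 3.68390

3.684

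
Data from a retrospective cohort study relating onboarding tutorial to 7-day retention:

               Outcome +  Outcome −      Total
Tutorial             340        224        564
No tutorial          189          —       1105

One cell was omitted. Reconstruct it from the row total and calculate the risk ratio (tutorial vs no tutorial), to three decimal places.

The missing cell is in the unexposed row: 1105 − 189 = 916.
So a = 340, b = 224, c = 189, d = 916.
RR = [a/(a+b)] / [c/(c+d)] = (340/564) / (189/1105) = 0.60284/0.17104 = 3.52452

3.525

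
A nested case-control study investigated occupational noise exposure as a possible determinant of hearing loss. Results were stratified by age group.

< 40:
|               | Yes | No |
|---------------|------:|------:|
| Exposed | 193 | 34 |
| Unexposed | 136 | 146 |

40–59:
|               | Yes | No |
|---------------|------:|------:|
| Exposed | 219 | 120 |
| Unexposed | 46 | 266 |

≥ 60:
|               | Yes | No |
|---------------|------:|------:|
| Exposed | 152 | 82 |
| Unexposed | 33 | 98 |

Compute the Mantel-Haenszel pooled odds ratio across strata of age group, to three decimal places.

OR_MH = Σ(aᵢdᵢ/nᵢ) / Σ(bᵢcᵢ/nᵢ), where nᵢ is the stratum total.
Stratum 1 (< 40): n = 509; a·d/n = 193·146/509 = 55.3595; b·c/n = 34·136/509 = 9.0845
Stratum 2 (40–59): n = 651; a·d/n = 219·266/651 = 89.4839; b·c/n = 120·46/651 = 8.4793
Stratum 3 (≥ 60): n = 365; a·d/n = 152·98/365 = 40.8110; b·c/n = 82·33/365 = 7.4137
OR_MH = (55.3595 + 89.4839 + 40.8110) / (9.0845 + 8.4793 + 7.4137) = 185.6544 / 24.9774 = 7.43288

7.433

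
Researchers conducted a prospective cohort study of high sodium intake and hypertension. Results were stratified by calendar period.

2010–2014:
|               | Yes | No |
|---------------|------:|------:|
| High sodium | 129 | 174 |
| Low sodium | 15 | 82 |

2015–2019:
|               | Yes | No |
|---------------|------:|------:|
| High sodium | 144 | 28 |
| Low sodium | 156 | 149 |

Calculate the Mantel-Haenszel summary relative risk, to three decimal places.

RR_MH = Σ(aᵢ·n₀ᵢ/nᵢ) / Σ(cᵢ·n₁ᵢ/nᵢ), with n₁ᵢ = aᵢ+bᵢ (exposed), n₀ᵢ = cᵢ+dᵢ (unexposed), nᵢ = n₁ᵢ+n₀ᵢ.
Stratum 1 (2010–2014): n₁ = 303, n₀ = 97, n = 400; a·n₀/n = 129·97/400 = 31.2825; c·n₁/n = 15·303/400 = 11.3625
Stratum 2 (2015–2019): n₁ = 172, n₀ = 305, n = 477; a·n₀/n = 144·305/477 = 92.0755; c·n₁/n = 156·172/477 = 56.2516
RR_MH = (31.2825 + 92.0755) / (11.3625 + 56.2516) = 123.3580 / 67.6141 = 1.82444

1.824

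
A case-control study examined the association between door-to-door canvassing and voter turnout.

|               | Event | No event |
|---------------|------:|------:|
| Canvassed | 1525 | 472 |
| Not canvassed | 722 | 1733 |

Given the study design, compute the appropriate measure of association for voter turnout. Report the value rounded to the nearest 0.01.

7.76

Cells: a = 1525, b = 472, c = 722, d = 1733.
This is a case-control study: participants were sampled on outcome status, so risks in the source population cannot be estimated directly — relative risk is not valid here. The odds ratio is the appropriate measure.
OR = (a·d)/(b·c) = (1525 × 1733) / (472 × 722) = 2642825 / 340784 = 7.75513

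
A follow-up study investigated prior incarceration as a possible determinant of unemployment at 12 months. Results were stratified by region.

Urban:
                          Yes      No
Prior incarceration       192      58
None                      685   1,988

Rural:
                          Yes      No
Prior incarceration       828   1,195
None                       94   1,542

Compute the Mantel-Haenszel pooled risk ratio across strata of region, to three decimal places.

4.937

RR_MH = Σ(aᵢ·n₀ᵢ/nᵢ) / Σ(cᵢ·n₁ᵢ/nᵢ), with n₁ᵢ = aᵢ+bᵢ (exposed), n₀ᵢ = cᵢ+dᵢ (unexposed), nᵢ = n₁ᵢ+n₀ᵢ.
Stratum 1 (Urban): n₁ = 250, n₀ = 2673, n = 2923; a·n₀/n = 192·2673/2923 = 175.5785; c·n₁/n = 685·250/2923 = 58.5871
Stratum 2 (Rural): n₁ = 2023, n₀ = 1636, n = 3659; a·n₀/n = 828·1636/3659 = 370.2126; c·n₁/n = 94·2023/3659 = 51.9710
RR_MH = (175.5785 + 370.2126) / (58.5871 + 51.9710) = 545.7911 / 110.5581 = 4.93669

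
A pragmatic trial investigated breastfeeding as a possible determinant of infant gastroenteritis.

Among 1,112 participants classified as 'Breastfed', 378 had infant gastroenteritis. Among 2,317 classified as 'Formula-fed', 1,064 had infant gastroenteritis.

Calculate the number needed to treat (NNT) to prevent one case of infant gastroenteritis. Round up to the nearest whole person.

9

Risk in treated group = 378/1112 = 0.33993; risk in control = 1064/2317 = 0.45921.
Absolute risk reduction = 0.45921 − 0.33993 = 0.11929
NNT = 1 / ARR = 1 / 0.11929 = 8.383 → round up → 9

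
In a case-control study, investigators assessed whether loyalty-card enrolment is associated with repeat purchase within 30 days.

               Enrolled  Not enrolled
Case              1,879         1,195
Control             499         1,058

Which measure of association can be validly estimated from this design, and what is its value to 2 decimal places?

3.33

Reading the table with exposure as columns: a = 1879 (Enrolled, case), b = 499 (Enrolled, non-case), c = 1195 (Not enrolled, case), d = 1058.
This is a case-control study: participants were sampled on outcome status, so risks in the source population cannot be estimated directly — relative risk is not valid here. The odds ratio is the appropriate measure.
OR = (a·d)/(b·c) = (1879 × 1058) / (499 × 1195) = 1987982 / 596305 = 3.33383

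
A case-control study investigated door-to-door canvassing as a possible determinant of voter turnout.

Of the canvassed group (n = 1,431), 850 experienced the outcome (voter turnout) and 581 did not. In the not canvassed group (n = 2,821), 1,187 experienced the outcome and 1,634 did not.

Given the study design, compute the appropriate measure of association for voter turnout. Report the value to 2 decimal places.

2.01

From the description: a = 850, b = 581, c = 1187, d = 1634.
This is a case-control study: participants were sampled on outcome status, so risks in the source population cannot be estimated directly — relative risk is not valid here. The odds ratio is the appropriate measure.
OR = (a·d)/(b·c) = (850 × 1634) / (581 × 1187) = 1388900 / 689647 = 2.01393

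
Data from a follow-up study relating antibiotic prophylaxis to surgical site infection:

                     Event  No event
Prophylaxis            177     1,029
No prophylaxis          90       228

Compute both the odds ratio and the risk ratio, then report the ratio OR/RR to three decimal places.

Cells: a = 177, b = 1029, c = 90, d = 228.
OR = (177·228)/(1029·90) = 40356/92610 = 0.43576
Risk in exposed = 177/1206 = 0.14677; risk in unexposed = 90/318 = 0.28302; RR = 0.51857
OR/RR = 0.43576 / 0.51857 = 0.84031
The outcome is not rare, so the OR lies further from 1 than the RR.

0.840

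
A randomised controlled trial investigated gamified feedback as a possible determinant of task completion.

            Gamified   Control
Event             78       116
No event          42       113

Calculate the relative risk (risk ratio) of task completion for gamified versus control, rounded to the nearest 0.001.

Reading the table with exposure as columns: a = 78 (Gamified, case), b = 42 (Gamified, non-case), c = 116 (Control, case), d = 113.
Risk in exposed = 78/120 = 0.65000; risk in unexposed = 116/229 = 0.50655.
RR = 0.65000 / 0.50655 = 1.28319
The risk among the exposed is 1.28 times that among the unexposed.

1.283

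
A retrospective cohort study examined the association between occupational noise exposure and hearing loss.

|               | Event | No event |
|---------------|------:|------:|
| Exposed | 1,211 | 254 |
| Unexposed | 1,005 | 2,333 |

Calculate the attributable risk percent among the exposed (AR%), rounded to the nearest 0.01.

Cells: a = 1211, b = 254, c = 1005, d = 2333.
Risk in exposed = 1211/1465 = 0.82662; risk in unexposed = 1005/3338 = 0.30108.
RR = 0.82662/0.30108 = 2.74553
AR% = (RR − 1)/RR × 100 = (2.74553 − 1)/2.74553 × 100 = 63.5772%

63.58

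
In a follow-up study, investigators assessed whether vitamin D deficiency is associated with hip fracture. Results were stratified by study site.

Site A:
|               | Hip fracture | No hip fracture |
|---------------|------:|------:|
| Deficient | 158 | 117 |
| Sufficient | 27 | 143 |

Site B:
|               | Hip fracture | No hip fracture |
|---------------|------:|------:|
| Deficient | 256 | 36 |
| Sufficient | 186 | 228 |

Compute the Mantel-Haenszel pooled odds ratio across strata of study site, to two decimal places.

8.05

OR_MH = Σ(aᵢdᵢ/nᵢ) / Σ(bᵢcᵢ/nᵢ), where nᵢ is the stratum total.
Stratum 1 (Site A): n = 445; a·d/n = 158·143/445 = 50.7730; b·c/n = 117·27/445 = 7.0989
Stratum 2 (Site B): n = 706; a·d/n = 256·228/706 = 82.6742; b·c/n = 36·186/706 = 9.4844
OR_MH = (50.7730 + 82.6742) / (7.0989 + 9.4844) = 133.4473 / 16.5833 = 8.04709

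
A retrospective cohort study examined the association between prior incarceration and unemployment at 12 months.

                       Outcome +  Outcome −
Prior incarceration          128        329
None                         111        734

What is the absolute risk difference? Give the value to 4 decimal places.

0.1487

Cells: a = 128, b = 329, c = 111, d = 734.
Risk in exposed = 128/457 = 0.280088; risk in unexposed = 111/845 = 0.131361.
Risk difference = 0.280088 − 0.131361 = 0.148727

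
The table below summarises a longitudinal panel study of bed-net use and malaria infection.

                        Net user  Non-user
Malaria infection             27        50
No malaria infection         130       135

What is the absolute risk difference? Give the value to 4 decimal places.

-0.0983

Reading the table with exposure as columns: a = 27 (Net user, case), b = 130 (Net user, non-case), c = 50 (Non-user, case), d = 135.
Risk in exposed = 27/157 = 0.171975; risk in unexposed = 50/185 = 0.270270.
Risk difference = 0.171975 − 0.270270 = -0.098296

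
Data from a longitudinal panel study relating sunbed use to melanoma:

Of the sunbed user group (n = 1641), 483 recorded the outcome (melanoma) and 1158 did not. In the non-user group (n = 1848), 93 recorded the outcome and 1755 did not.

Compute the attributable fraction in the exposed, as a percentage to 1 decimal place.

82.9

From the description: a = 483, b = 1158, c = 93, d = 1755.
Risk in exposed = 483/1641 = 0.29433; risk in unexposed = 93/1848 = 0.05032.
RR = 0.29433/0.05032 = 5.84868
AR% = (RR − 1)/RR × 100 = (5.84868 − 1)/5.84868 × 100 = 82.9021%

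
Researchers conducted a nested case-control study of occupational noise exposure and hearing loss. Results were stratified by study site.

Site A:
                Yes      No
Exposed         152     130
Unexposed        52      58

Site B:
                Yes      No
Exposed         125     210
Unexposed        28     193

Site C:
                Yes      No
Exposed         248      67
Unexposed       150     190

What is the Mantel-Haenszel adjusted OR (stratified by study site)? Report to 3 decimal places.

OR_MH = Σ(aᵢdᵢ/nᵢ) / Σ(bᵢcᵢ/nᵢ), where nᵢ is the stratum total.
Stratum 1 (Site A): n = 392; a·d/n = 152·58/392 = 22.4898; b·c/n = 130·52/392 = 17.2449
Stratum 2 (Site B): n = 556; a·d/n = 125·193/556 = 43.3903; b·c/n = 210·28/556 = 10.5755
Stratum 3 (Site C): n = 655; a·d/n = 248·190/655 = 71.9389; b·c/n = 67·150/655 = 15.3435
OR_MH = (22.4898 + 43.3903 + 71.9389) / (17.2449 + 10.5755 + 15.3435) = 137.8190 / 43.1639 = 3.19292

3.193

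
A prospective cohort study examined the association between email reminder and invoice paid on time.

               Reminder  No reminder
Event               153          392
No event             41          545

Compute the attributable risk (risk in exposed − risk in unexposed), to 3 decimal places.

Reading the table with exposure as columns: a = 153 (Reminder, case), b = 41 (Reminder, non-case), c = 392 (No reminder, case), d = 545.
Risk in exposed = 153/194 = 0.788660; risk in unexposed = 392/937 = 0.418356.
Risk difference = 0.788660 − 0.418356 = 0.370303

0.370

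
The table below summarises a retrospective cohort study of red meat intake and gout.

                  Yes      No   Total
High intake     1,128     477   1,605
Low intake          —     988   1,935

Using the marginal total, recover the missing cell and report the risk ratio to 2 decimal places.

The missing cell is in the unexposed row: 1935 − 988 = 947.
So a = 1128, b = 477, c = 947, d = 988.
RR = [a/(a+b)] / [c/(c+d)] = (1128/1605) / (947/1935) = 0.70280/0.48941 = 1.43604

1.44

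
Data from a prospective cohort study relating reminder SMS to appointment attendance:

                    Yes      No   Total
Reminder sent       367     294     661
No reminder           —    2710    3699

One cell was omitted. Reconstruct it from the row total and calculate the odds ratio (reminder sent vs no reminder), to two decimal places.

The missing cell is in the unexposed row: 3699 − 2710 = 989.
So a = 367, b = 294, c = 989, d = 2710.
OR = (a·d)/(b·c) = (367 × 2710) / (294 × 989) = 994570 / 290766 = 3.42052

3.42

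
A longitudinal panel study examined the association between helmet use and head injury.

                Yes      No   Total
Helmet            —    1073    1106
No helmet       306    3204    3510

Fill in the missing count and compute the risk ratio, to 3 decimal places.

The missing cell is in the exposed row: 1106 − 1073 = 33.
So a = 33, b = 1073, c = 306, d = 3204.
RR = [a/(a+b)] / [c/(c+d)] = (33/1106) / (306/3510) = 0.02984/0.08718 = 0.34225

0.342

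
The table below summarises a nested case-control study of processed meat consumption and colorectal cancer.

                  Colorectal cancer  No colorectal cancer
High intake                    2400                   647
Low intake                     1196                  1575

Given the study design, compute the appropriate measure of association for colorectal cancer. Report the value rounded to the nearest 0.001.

Cells: a = 2400, b = 647, c = 1196, d = 1575.
This is a nested case-control study: participants were sampled on outcome status, so risks in the source population cannot be estimated directly — relative risk is not valid here. The odds ratio is the appropriate measure.
OR = (a·d)/(b·c) = (2400 × 1575) / (647 × 1196) = 3780000 / 773812 = 4.88491

4.885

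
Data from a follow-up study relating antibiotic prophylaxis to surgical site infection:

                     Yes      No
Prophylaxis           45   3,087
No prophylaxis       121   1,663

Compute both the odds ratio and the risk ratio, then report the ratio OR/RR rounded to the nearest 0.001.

0.946

Cells: a = 45, b = 3087, c = 121, d = 1663.
OR = (45·1663)/(3087·121) = 74835/373527 = 0.20035
Risk in exposed = 45/3132 = 0.01437; risk in unexposed = 121/1784 = 0.06783; RR = 0.21184
OR/RR = 0.20035 / 0.21184 = 0.94576
The outcome is rare in both groups, so OR ≈ RR (ratio near 1).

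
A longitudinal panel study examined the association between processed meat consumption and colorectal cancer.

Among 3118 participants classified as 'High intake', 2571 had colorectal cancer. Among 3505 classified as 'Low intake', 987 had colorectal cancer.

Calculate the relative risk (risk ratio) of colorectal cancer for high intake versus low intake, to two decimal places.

From the description: a = 2571, b = 547, c = 987, d = 2518.
Risk in exposed = 2571/3118 = 0.82457; risk in unexposed = 987/3505 = 0.28160.
RR = 0.82457 / 0.28160 = 2.92817
The risk among the exposed is 2.93 times that among the unexposed.

2.93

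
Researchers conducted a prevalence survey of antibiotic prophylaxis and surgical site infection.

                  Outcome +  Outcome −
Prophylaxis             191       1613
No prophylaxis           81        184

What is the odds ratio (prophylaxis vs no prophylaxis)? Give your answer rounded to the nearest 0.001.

Cells: a = 191, b = 1613, c = 81, d = 184.
OR = (a·d)/(b·c) = (191 × 184) / (1613 × 81) = 35144 / 130653 = 0.26899
Exposure is associated with lower odds of surgical site infection (OR = 0.27 < 1).

0.269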